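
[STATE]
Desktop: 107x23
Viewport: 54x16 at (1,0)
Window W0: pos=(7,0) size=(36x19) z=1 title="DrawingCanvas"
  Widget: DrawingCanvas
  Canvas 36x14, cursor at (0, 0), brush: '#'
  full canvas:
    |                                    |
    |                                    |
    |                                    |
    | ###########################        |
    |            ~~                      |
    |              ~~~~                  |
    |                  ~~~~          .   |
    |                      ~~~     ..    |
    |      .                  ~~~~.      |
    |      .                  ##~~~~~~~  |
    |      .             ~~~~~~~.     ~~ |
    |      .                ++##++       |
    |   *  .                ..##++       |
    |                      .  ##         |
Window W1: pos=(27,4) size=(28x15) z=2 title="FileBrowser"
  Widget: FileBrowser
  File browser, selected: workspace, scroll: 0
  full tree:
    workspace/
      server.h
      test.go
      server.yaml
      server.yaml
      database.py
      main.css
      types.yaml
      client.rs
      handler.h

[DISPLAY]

      ┏━━━━━━━━━━━━━━━━━━━━━━━━━━━━━━━━━━┓            
      ┃ DrawingCanvas                    ┃            
      ┠──────────────────────────────────┨            
      ┃+                                 ┃            
      ┃                   ┏━━━━━━━━━━━━━━━━━━━━━━━━━━┓
      ┃                   ┃ FileBrowser              ┃
      ┃ ##################┠──────────────────────────┨
      ┃            ~~     ┃> [-] workspace/          ┃
      ┃              ~~~~ ┃    server.h              ┃
      ┃                  ~┃    test.go               ┃
      ┃                   ┃    server.yaml           ┃
      ┃      .            ┃    server.yaml           ┃
      ┃      .            ┃    database.py           ┃
      ┃      .            ┃    main.css              ┃
      ┃      .            ┃    types.yaml            ┃
      ┃   *  .            ┃    client.rs             ┃


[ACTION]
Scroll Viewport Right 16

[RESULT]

━━━━━━━━━━━━━━━━━━━━━━━━━┓                            
anvas                    ┃                            
─────────────────────────┨                            
                         ┃                            
          ┏━━━━━━━━━━━━━━━━━━━━━━━━━━┓                
          ┃ FileBrowser              ┃                
##########┠──────────────────────────┨                
   ~~     ┃> [-] workspace/          ┃                
     ~~~~ ┃    server.h              ┃                
         ~┃    test.go               ┃                
          ┃    server.yaml           ┃                
          ┃    server.yaml           ┃                
          ┃    database.py           ┃                
          ┃    main.css              ┃                
          ┃    types.yaml            ┃                
          ┃    client.rs             ┃                


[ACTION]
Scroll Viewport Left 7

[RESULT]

━━━━━━━━━━━━━━━━━━━━━━━━━━━━━━━━┓                     
rawingCanvas                    ┃                     
────────────────────────────────┨                     
                                ┃                     
                 ┏━━━━━━━━━━━━━━━━━━━━━━━━━━┓         
                 ┃ FileBrowser              ┃         
#################┠──────────────────────────┨         
          ~~     ┃> [-] workspace/          ┃         
            ~~~~ ┃    server.h              ┃         
                ~┃    test.go               ┃         
                 ┃    server.yaml           ┃         
    .            ┃    server.yaml           ┃         
    .            ┃    database.py           ┃         
    .            ┃    main.css              ┃         
    .            ┃    types.yaml            ┃         
 *  .            ┃    client.rs             ┃         


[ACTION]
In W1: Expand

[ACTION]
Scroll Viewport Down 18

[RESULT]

          ~~     ┃> [-] workspace/          ┃         
            ~~~~ ┃    server.h              ┃         
                ~┃    test.go               ┃         
                 ┃    server.yaml           ┃         
    .            ┃    server.yaml           ┃         
    .            ┃    database.py           ┃         
    .            ┃    main.css              ┃         
    .            ┃    types.yaml            ┃         
 *  .            ┃    client.rs             ┃         
                 ┃    handler.h             ┃         
                 ┃                          ┃         
━━━━━━━━━━━━━━━━━┗━━━━━━━━━━━━━━━━━━━━━━━━━━┛         
                                                      
                                                      
                                                      
                                                      


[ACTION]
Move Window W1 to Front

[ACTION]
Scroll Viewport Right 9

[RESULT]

 ~~     ┃> [-] workspace/          ┃                  
   ~~~~ ┃    server.h              ┃                  
       ~┃    test.go               ┃                  
        ┃    server.yaml           ┃                  
        ┃    server.yaml           ┃                  
        ┃    database.py           ┃                  
        ┃    main.css              ┃                  
        ┃    types.yaml            ┃                  
        ┃    client.rs             ┃                  
        ┃    handler.h             ┃                  
        ┃                          ┃                  
━━━━━━━━┗━━━━━━━━━━━━━━━━━━━━━━━━━━┛                  
                                                      
                                                      
                                                      
                                                      


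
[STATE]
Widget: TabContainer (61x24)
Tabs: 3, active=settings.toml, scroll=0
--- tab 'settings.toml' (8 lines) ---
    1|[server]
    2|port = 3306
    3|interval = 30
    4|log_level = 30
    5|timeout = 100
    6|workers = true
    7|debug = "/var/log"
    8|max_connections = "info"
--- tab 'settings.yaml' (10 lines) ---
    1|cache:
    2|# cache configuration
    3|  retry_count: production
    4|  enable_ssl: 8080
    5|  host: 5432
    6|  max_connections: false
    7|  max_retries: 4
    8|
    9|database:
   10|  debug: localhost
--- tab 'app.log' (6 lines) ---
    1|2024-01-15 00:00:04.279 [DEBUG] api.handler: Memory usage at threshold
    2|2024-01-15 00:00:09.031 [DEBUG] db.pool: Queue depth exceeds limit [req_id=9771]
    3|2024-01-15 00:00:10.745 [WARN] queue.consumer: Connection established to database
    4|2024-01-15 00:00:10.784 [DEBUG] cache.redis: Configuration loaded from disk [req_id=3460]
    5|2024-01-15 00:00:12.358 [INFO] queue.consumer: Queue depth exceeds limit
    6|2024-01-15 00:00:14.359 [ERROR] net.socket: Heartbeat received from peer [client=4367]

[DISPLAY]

[settings.toml]│ settings.yaml │ app.log                     
─────────────────────────────────────────────────────────────
[server]                                                     
port = 3306                                                  
interval = 30                                                
log_level = 30                                               
timeout = 100                                                
workers = true                                               
debug = "/var/log"                                           
max_connections = "info"                                     
                                                             
                                                             
                                                             
                                                             
                                                             
                                                             
                                                             
                                                             
                                                             
                                                             
                                                             
                                                             
                                                             
                                                             


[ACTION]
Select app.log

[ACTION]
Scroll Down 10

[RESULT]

 settings.toml │ settings.yaml │[app.log]                    
─────────────────────────────────────────────────────────────
2024-01-15 00:00:14.359 [ERROR] net.socket: Heartbeat receive
                                                             
                                                             
                                                             
                                                             
                                                             
                                                             
                                                             
                                                             
                                                             
                                                             
                                                             
                                                             
                                                             
                                                             
                                                             
                                                             
                                                             
                                                             
                                                             
                                                             
                                                             


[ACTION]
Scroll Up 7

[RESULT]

 settings.toml │ settings.yaml │[app.log]                    
─────────────────────────────────────────────────────────────
2024-01-15 00:00:04.279 [DEBUG] api.handler: Memory usage at 
2024-01-15 00:00:09.031 [DEBUG] db.pool: Queue depth exceeds 
2024-01-15 00:00:10.745 [WARN] queue.consumer: Connection est
2024-01-15 00:00:10.784 [DEBUG] cache.redis: Configuration lo
2024-01-15 00:00:12.358 [INFO] queue.consumer: Queue depth ex
2024-01-15 00:00:14.359 [ERROR] net.socket: Heartbeat receive
                                                             
                                                             
                                                             
                                                             
                                                             
                                                             
                                                             
                                                             
                                                             
                                                             
                                                             
                                                             
                                                             
                                                             
                                                             
                                                             


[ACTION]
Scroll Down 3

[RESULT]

 settings.toml │ settings.yaml │[app.log]                    
─────────────────────────────────────────────────────────────
2024-01-15 00:00:10.784 [DEBUG] cache.redis: Configuration lo
2024-01-15 00:00:12.358 [INFO] queue.consumer: Queue depth ex
2024-01-15 00:00:14.359 [ERROR] net.socket: Heartbeat receive
                                                             
                                                             
                                                             
                                                             
                                                             
                                                             
                                                             
                                                             
                                                             
                                                             
                                                             
                                                             
                                                             
                                                             
                                                             
                                                             
                                                             
                                                             
                                                             


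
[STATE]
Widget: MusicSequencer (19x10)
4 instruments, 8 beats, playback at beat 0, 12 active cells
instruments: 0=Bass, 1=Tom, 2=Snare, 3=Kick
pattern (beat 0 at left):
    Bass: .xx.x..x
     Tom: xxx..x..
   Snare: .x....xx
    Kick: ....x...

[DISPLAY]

      ▼1234567     
  Bass·██·█··█     
   Tom███··█··     
 Snare·█····██     
  Kick····█···     
                   
                   
                   
                   
                   


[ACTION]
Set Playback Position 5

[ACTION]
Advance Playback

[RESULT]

      012345▼7     
  Bass·██·█··█     
   Tom███··█··     
 Snare·█····██     
  Kick····█···     
                   
                   
                   
                   
                   


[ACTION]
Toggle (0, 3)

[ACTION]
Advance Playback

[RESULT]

      0123456▼     
  Bass·████··█     
   Tom███··█··     
 Snare·█····██     
  Kick····█···     
                   
                   
                   
                   
                   


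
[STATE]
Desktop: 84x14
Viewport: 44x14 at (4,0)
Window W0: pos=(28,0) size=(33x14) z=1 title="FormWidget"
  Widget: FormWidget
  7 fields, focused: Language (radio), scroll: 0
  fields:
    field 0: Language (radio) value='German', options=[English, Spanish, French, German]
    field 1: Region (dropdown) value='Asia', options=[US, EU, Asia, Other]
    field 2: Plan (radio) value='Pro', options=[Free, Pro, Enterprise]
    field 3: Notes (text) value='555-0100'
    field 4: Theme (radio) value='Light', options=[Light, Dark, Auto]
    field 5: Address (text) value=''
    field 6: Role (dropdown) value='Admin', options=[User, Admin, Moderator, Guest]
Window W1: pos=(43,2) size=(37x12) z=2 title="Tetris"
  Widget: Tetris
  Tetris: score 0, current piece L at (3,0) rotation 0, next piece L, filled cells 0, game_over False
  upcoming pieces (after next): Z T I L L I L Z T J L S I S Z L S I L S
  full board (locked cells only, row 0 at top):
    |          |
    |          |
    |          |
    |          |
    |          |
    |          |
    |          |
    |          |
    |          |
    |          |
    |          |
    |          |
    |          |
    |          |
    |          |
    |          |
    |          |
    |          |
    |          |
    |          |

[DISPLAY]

                        ┏━━━━━━━━━━━━━━━━━━━
                        ┃ FormWidget        
                        ┠──────────────┏━━━━
                        ┃> Language:   ┃ Tet
                        ┃  Region:     ┠────
                        ┃  Plan:       ┃    
                        ┃  Notes:      ┃    
                        ┃  Theme:      ┃    
                        ┃  Address:    ┃    
                        ┃  Role:       ┃    
                        ┃              ┃    
                        ┃              ┃    
                        ┃              ┃    
                        ┗━━━━━━━━━━━━━━┗━━━━


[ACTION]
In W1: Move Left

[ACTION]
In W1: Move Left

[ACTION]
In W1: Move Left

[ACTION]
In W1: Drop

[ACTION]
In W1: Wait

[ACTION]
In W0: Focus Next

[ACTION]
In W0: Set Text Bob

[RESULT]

                        ┏━━━━━━━━━━━━━━━━━━━
                        ┃ FormWidget        
                        ┠──────────────┏━━━━
                        ┃  Language:   ┃ Tet
                        ┃> Region:     ┠────
                        ┃  Plan:       ┃    
                        ┃  Notes:      ┃    
                        ┃  Theme:      ┃    
                        ┃  Address:    ┃    
                        ┃  Role:       ┃    
                        ┃              ┃    
                        ┃              ┃    
                        ┃              ┃    
                        ┗━━━━━━━━━━━━━━┗━━━━


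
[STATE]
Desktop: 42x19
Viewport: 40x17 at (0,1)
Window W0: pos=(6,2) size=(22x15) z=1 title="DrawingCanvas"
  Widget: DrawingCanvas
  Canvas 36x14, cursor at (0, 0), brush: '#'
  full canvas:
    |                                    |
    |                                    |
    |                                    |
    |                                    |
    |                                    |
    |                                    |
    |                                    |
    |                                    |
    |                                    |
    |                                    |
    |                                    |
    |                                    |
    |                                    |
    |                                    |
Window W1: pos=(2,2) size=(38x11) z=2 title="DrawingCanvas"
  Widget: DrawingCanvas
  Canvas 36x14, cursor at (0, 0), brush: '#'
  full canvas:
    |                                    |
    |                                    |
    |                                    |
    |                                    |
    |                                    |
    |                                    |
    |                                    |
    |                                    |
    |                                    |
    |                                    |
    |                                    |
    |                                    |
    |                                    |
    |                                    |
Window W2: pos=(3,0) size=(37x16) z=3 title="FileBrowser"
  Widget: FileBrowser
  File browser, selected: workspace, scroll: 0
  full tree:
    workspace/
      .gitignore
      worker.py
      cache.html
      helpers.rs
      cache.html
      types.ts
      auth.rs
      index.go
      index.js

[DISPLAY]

   ┃ FileBrowser                       ┃
  ┏┠───────────────────────────────────┨
  ┃┃> [-] workspace/                   ┃
  ┠┃    .gitignore                     ┃
  ┃┃    worker.py                      ┃
  ┃┃    cache.html                     ┃
  ┃┃    helpers.rs                     ┃
  ┃┃    cache.html                     ┃
  ┃┃    types.ts                       ┃
  ┃┃    auth.rs                        ┃
  ┃┃    index.go                       ┃
  ┗┃    index.js                       ┃
   ┃                                   ┃
   ┃                                   ┃
   ┗━━━━━━━━━━━━━━━━━━━━━━━━━━━━━━━━━━━┛
      ┗━━━━━━━━━━━━━━━━━━━━┛            
                                        


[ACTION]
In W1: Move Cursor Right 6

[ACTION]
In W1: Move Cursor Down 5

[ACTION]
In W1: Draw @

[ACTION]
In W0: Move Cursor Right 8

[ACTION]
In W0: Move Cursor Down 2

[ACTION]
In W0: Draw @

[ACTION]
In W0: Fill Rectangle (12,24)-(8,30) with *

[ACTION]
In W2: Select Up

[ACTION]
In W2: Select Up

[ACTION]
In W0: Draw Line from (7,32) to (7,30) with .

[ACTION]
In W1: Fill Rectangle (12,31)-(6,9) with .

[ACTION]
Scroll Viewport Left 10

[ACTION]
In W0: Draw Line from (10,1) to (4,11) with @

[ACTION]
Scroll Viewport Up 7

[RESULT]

   ┏━━━━━━━━━━━━━━━━━━━━━━━━━━━━━━━━━━━┓
   ┃ FileBrowser                       ┃
  ┏┠───────────────────────────────────┨
  ┃┃> [-] workspace/                   ┃
  ┠┃    .gitignore                     ┃
  ┃┃    worker.py                      ┃
  ┃┃    cache.html                     ┃
  ┃┃    helpers.rs                     ┃
  ┃┃    cache.html                     ┃
  ┃┃    types.ts                       ┃
  ┃┃    auth.rs                        ┃
  ┃┃    index.go                       ┃
  ┗┃    index.js                       ┃
   ┃                                   ┃
   ┃                                   ┃
   ┗━━━━━━━━━━━━━━━━━━━━━━━━━━━━━━━━━━━┛
      ┗━━━━━━━━━━━━━━━━━━━━┛            


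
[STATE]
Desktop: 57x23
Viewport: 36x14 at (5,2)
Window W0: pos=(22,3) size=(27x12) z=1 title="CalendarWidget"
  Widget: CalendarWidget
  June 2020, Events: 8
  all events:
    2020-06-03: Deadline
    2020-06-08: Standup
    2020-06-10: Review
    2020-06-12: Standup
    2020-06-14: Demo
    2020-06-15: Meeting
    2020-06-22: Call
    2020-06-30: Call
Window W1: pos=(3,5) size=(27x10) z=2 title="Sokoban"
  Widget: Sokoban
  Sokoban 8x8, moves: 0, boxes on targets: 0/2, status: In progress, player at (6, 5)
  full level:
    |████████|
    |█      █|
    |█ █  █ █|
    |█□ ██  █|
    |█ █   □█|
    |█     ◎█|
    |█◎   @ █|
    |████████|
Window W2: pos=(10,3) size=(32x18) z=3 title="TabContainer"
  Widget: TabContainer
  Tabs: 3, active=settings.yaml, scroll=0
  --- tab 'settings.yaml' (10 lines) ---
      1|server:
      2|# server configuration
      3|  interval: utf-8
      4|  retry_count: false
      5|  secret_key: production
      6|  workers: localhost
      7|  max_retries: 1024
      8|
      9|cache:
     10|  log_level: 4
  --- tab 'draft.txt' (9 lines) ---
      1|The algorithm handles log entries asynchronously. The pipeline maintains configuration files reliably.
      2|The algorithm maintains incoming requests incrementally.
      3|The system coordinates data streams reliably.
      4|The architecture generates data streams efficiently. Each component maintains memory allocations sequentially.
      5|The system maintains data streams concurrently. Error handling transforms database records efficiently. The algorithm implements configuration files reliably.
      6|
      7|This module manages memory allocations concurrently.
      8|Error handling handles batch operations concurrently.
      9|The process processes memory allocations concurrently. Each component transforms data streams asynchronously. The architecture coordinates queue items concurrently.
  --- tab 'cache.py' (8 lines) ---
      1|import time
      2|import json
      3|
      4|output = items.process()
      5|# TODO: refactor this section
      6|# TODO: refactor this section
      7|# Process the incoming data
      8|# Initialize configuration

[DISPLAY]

                                    
     ┏━━━━━━━━━━━━━━━━━━━━━━━━━━━━━━
     ┃ TabContainer                 
━━━━━┠──────────────────────────────
Sokob┃[settings.yaml]│ draft.txt │ c
─────┃──────────────────────────────
█████┃server:                       
     ┃# server configuration        
 █  █┃  interval: utf-8             
□ ██ ┃  retry_count: false          
 █   ┃  secret_key: production      
     ┃  workers: localhost          
━━━━━┃  max_retries: 1024           
     ┃                              


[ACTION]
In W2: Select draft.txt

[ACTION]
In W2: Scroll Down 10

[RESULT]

                                    
     ┏━━━━━━━━━━━━━━━━━━━━━━━━━━━━━━
     ┃ TabContainer                 
━━━━━┠──────────────────────────────
Sokob┃ settings.yaml │[draft.txt]│ c
─────┃──────────────────────────────
█████┃The process processes memory a
     ┃                              
 █  █┃                              
□ ██ ┃                              
 █   ┃                              
     ┃                              
━━━━━┃                              
     ┃                              


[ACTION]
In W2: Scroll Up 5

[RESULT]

                                    
     ┏━━━━━━━━━━━━━━━━━━━━━━━━━━━━━━
     ┃ TabContainer                 
━━━━━┠──────────────────────────────
Sokob┃ settings.yaml │[draft.txt]│ c
─────┃──────────────────────────────
█████┃The architecture generates dat
     ┃The system maintains data stre
 █  █┃                              
□ ██ ┃This module manages memory all
 █   ┃Error handling handles batch o
     ┃The process processes memory a
━━━━━┃                              
     ┃                              


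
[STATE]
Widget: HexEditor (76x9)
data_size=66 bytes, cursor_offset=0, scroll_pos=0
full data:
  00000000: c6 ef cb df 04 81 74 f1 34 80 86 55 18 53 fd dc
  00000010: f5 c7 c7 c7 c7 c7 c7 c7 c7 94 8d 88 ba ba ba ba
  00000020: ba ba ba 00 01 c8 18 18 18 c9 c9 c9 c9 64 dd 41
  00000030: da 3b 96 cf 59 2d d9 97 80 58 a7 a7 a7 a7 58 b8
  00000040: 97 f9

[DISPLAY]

00000000  C6 ef cb df 04 81 74 f1  34 80 86 55 18 53 fd dc  |......t.4..U.S.
00000010  f5 c7 c7 c7 c7 c7 c7 c7  c7 94 8d 88 ba ba ba ba  |...............
00000020  ba ba ba 00 01 c8 18 18  18 c9 c9 c9 c9 64 dd 41  |.............d.
00000030  da 3b 96 cf 59 2d d9 97  80 58 a7 a7 a7 a7 58 b8  |.;..Y-...X....X
00000040  97 f9                                             |..             
                                                                            
                                                                            
                                                                            
                                                                            


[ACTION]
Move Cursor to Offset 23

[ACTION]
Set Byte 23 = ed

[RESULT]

00000000  c6 ef cb df 04 81 74 f1  34 80 86 55 18 53 fd dc  |......t.4..U.S.
00000010  f5 c7 c7 c7 c7 c7 c7 ED  c7 94 8d 88 ba ba ba ba  |...............
00000020  ba ba ba 00 01 c8 18 18  18 c9 c9 c9 c9 64 dd 41  |.............d.
00000030  da 3b 96 cf 59 2d d9 97  80 58 a7 a7 a7 a7 58 b8  |.;..Y-...X....X
00000040  97 f9                                             |..             
                                                                            
                                                                            
                                                                            
                                                                            


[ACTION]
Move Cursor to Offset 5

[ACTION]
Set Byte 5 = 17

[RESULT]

00000000  c6 ef cb df 04 17 74 f1  34 80 86 55 18 53 fd dc  |......t.4..U.S.
00000010  f5 c7 c7 c7 c7 c7 c7 ed  c7 94 8d 88 ba ba ba ba  |...............
00000020  ba ba ba 00 01 c8 18 18  18 c9 c9 c9 c9 64 dd 41  |.............d.
00000030  da 3b 96 cf 59 2d d9 97  80 58 a7 a7 a7 a7 58 b8  |.;..Y-...X....X
00000040  97 f9                                             |..             
                                                                            
                                                                            
                                                                            
                                                                            


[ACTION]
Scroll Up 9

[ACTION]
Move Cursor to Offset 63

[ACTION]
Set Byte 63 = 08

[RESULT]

00000000  c6 ef cb df 04 17 74 f1  34 80 86 55 18 53 fd dc  |......t.4..U.S.
00000010  f5 c7 c7 c7 c7 c7 c7 ed  c7 94 8d 88 ba ba ba ba  |...............
00000020  ba ba ba 00 01 c8 18 18  18 c9 c9 c9 c9 64 dd 41  |.............d.
00000030  da 3b 96 cf 59 2d d9 97  80 58 a7 a7 a7 a7 58 08  |.;..Y-...X....X
00000040  97 f9                                             |..             
                                                                            
                                                                            
                                                                            
                                                                            


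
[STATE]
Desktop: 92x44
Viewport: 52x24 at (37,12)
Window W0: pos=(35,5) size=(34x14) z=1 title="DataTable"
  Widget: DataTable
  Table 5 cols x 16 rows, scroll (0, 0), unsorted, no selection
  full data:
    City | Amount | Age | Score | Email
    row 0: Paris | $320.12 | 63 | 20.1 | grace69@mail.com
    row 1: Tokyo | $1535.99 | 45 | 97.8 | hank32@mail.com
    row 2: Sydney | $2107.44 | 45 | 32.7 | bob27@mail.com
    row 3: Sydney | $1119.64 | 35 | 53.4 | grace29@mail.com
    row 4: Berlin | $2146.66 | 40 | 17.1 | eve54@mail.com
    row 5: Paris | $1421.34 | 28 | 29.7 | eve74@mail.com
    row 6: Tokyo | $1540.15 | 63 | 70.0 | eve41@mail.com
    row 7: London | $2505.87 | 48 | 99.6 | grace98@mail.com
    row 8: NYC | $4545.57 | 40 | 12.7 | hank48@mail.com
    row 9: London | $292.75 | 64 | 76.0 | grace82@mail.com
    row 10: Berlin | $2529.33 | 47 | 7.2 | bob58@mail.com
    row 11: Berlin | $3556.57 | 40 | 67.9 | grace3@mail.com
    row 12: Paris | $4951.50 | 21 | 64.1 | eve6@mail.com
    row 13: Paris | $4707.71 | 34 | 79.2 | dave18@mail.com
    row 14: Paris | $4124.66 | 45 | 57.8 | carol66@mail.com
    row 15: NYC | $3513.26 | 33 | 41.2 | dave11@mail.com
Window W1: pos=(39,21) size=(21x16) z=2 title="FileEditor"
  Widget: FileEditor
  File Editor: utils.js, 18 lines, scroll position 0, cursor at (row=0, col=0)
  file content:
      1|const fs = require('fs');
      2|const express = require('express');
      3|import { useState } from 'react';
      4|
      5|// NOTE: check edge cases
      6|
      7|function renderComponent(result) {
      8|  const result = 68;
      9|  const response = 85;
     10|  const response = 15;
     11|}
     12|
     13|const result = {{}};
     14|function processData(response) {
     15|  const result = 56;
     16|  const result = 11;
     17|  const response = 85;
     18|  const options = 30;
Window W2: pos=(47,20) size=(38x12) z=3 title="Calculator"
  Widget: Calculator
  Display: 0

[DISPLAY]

ydney│$2107.44│45 │32.7 │bob27@┃                    
ydney│$1119.64│35 │53.4 │grace2┃                    
erlin│$2146.66│40 │17.1 │eve54@┃                    
aris │$1421.34│28 │29.7 │eve74@┃                    
okyo │$1540.15│63 │70.0 │eve41@┃                    
ondon│$2505.87│48 │99.6 │grace9┃                    
━━━━━━━━━━━━━━━━━━━━━━━━━━━━━━━┛                    
                                                    
          ┏━━━━━━━━━━━━━━━━━━━━━━━━━━━━━━━━━━━━┓    
  ┏━━━━━━━┃ Calculator                         ┃    
  ┃ FileEd┠────────────────────────────────────┨    
  ┠───────┃                                   0┃    
  ┃█onst f┃┌───┬───┬───┬───┐                   ┃    
  ┃const e┃│ 7 │ 8 │ 9 │ ÷ │                   ┃    
  ┃import ┃├───┼───┼───┼───┤                   ┃    
  ┃       ┃│ 4 │ 5 │ 6 │ × │                   ┃    
  ┃// NOTE┃├───┼───┼───┼───┤                   ┃    
  ┃       ┃│ 1 │ 2 │ 3 │ - │                   ┃    
  ┃functio┃└───┴───┴───┴───┘                   ┃    
  ┃  const┗━━━━━━━━━━━━━━━━━━━━━━━━━━━━━━━━━━━━┛    
  ┃  const response =░┃                             
  ┃  const response =░┃                             
  ┃}                 ░┃                             
  ┃                  ▼┃                             


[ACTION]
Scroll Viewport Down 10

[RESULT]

          ┏━━━━━━━━━━━━━━━━━━━━━━━━━━━━━━━━━━━━┓    
  ┏━━━━━━━┃ Calculator                         ┃    
  ┃ FileEd┠────────────────────────────────────┨    
  ┠───────┃                                   0┃    
  ┃█onst f┃┌───┬───┬───┬───┐                   ┃    
  ┃const e┃│ 7 │ 8 │ 9 │ ÷ │                   ┃    
  ┃import ┃├───┼───┼───┼───┤                   ┃    
  ┃       ┃│ 4 │ 5 │ 6 │ × │                   ┃    
  ┃// NOTE┃├───┼───┼───┼───┤                   ┃    
  ┃       ┃│ 1 │ 2 │ 3 │ - │                   ┃    
  ┃functio┃└───┴───┴───┴───┘                   ┃    
  ┃  const┗━━━━━━━━━━━━━━━━━━━━━━━━━━━━━━━━━━━━┛    
  ┃  const response =░┃                             
  ┃  const response =░┃                             
  ┃}                 ░┃                             
  ┃                  ▼┃                             
  ┗━━━━━━━━━━━━━━━━━━━┛                             
                                                    
                                                    
                                                    
                                                    
                                                    
                                                    
                                                    


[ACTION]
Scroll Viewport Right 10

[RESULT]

       ┏━━━━━━━━━━━━━━━━━━━━━━━━━━━━━━━━━━━━┓       
━━━━━━━┃ Calculator                         ┃       
 FileEd┠────────────────────────────────────┨       
───────┃                                   0┃       
█onst f┃┌───┬───┬───┬───┐                   ┃       
const e┃│ 7 │ 8 │ 9 │ ÷ │                   ┃       
import ┃├───┼───┼───┼───┤                   ┃       
       ┃│ 4 │ 5 │ 6 │ × │                   ┃       
// NOTE┃├───┼───┼───┼───┤                   ┃       
       ┃│ 1 │ 2 │ 3 │ - │                   ┃       
functio┃└───┴───┴───┴───┘                   ┃       
  const┗━━━━━━━━━━━━━━━━━━━━━━━━━━━━━━━━━━━━┛       
  const response =░┃                                
  const response =░┃                                
}                 ░┃                                
                  ▼┃                                
━━━━━━━━━━━━━━━━━━━┛                                
                                                    
                                                    
                                                    
                                                    
                                                    
                                                    
                                                    


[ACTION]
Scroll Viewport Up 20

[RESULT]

                                                    
                                                    
                                                    
                                                    
                                                    
━━━━━━━━━━━━━━━━━━━━━━━━━━━━┓                       
aTable                      ┃                       
────────────────────────────┨                       
  │Amount  │Age│Score│Email ┃                       
──┼────────┼───┼─────┼──────┃                       
s │$320.12 │63 │20.1 │grace6┃                       
o │$1535.99│45 │97.8 │hank32┃                       
ey│$2107.44│45 │32.7 │bob27@┃                       
ey│$1119.64│35 │53.4 │grace2┃                       
in│$2146.66│40 │17.1 │eve54@┃                       
s │$1421.34│28 │29.7 │eve74@┃                       
o │$1540.15│63 │70.0 │eve41@┃                       
on│$2505.87│48 │99.6 │grace9┃                       
━━━━━━━━━━━━━━━━━━━━━━━━━━━━┛                       
                                                    
       ┏━━━━━━━━━━━━━━━━━━━━━━━━━━━━━━━━━━━━┓       
━━━━━━━┃ Calculator                         ┃       
 FileEd┠────────────────────────────────────┨       
───────┃                                   0┃       


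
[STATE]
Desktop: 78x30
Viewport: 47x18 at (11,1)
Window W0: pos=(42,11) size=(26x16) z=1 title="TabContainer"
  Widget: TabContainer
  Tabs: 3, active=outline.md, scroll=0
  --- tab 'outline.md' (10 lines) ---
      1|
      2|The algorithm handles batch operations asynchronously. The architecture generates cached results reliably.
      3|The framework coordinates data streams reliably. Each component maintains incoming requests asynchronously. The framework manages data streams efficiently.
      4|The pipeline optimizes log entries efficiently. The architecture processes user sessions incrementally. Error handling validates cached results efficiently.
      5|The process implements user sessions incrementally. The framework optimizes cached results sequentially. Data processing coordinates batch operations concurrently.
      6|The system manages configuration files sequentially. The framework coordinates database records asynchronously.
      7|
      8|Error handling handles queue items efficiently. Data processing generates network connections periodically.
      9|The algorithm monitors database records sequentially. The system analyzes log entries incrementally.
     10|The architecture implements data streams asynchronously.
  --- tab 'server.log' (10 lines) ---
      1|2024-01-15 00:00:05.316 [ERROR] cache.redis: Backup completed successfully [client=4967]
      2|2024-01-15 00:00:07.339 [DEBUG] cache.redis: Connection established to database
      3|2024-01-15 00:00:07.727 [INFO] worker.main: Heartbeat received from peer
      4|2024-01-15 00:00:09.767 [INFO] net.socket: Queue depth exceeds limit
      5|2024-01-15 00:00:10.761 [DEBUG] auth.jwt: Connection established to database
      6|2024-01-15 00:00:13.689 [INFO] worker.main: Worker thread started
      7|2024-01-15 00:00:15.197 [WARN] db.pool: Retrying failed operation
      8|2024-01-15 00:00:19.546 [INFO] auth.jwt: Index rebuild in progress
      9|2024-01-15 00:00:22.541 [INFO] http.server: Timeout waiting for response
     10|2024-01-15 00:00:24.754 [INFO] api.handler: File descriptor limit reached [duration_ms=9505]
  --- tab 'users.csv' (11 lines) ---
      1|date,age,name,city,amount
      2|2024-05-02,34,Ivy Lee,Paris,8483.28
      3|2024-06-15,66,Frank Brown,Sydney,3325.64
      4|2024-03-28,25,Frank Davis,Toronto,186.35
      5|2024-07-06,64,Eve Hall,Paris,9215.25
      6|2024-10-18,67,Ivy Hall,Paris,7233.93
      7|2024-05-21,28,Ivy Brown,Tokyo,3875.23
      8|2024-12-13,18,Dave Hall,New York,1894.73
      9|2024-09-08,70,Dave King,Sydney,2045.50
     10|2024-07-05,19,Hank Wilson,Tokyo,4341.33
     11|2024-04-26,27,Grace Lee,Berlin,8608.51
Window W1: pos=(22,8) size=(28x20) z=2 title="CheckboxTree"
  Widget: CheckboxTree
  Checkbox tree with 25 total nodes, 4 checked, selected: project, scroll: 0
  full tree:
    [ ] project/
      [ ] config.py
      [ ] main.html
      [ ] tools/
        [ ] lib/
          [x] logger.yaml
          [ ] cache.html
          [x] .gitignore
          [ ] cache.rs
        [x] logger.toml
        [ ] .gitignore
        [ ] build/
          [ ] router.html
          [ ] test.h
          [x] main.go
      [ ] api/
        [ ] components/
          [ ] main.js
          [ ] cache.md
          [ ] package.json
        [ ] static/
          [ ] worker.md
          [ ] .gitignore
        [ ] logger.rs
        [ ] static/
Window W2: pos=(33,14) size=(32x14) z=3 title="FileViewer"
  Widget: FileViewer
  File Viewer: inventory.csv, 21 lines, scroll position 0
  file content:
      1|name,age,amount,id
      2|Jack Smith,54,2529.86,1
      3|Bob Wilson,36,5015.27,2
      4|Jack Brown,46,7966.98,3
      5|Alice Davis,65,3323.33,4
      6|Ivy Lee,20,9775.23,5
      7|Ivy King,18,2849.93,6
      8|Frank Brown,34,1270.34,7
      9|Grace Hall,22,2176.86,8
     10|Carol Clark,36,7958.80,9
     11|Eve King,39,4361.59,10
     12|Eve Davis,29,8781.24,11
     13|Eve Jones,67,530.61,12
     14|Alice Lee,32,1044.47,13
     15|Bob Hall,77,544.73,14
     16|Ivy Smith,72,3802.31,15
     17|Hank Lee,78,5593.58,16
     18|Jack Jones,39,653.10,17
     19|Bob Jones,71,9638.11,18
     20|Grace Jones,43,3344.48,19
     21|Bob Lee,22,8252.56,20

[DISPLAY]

                                               
                                               
                                               
                                               
                                               
                                               
                                               
           ┏━━━━━━━━━━━━━━━━━━━━━━━━━━┓        
           ┃ CheckboxTree             ┃        
           ┠──────────────────────────┨        
           ┃>[-] project/             ┃━━━━━━━━
           ┃   [ ] config.py          ┃tainer  
           ┃   [ ] main.html          ┃────────
           ┃   [-] too┏━━━━━━━━━━━━━━━━━━━━━━━━
           ┃     [-] l┃ FileViewer             
           ┃       [x]┠────────────────────────
           ┃       [ ]┃name,age,amount,id      
           ┃       [x]┃Jack Smith,54,2529.86,1 


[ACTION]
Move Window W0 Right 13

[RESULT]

                                               
                                               
                                               
                                               
                                               
                                               
                                               
           ┏━━━━━━━━━━━━━━━━━━━━━━━━━━┓        
           ┃ CheckboxTree             ┃        
           ┠──────────────────────────┨        
           ┃>[-] project/             ┃  ┏━━━━━
           ┃   [ ] config.py          ┃  ┃ TabC
           ┃   [ ] main.html          ┃  ┠─────
           ┃   [-] too┏━━━━━━━━━━━━━━━━━━━━━━━━
           ┃     [-] l┃ FileViewer             
           ┃       [x]┠────────────────────────
           ┃       [ ]┃name,age,amount,id      
           ┃       [x]┃Jack Smith,54,2529.86,1 


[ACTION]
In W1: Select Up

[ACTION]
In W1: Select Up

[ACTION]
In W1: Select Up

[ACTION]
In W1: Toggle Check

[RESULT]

                                               
                                               
                                               
                                               
                                               
                                               
                                               
           ┏━━━━━━━━━━━━━━━━━━━━━━━━━━┓        
           ┃ CheckboxTree             ┃        
           ┠──────────────────────────┨        
           ┃>[x] project/             ┃  ┏━━━━━
           ┃   [x] config.py          ┃  ┃ TabC
           ┃   [x] main.html          ┃  ┠─────
           ┃   [x] too┏━━━━━━━━━━━━━━━━━━━━━━━━
           ┃     [x] l┃ FileViewer             
           ┃       [x]┠────────────────────────
           ┃       [x]┃name,age,amount,id      
           ┃       [x]┃Jack Smith,54,2529.86,1 
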